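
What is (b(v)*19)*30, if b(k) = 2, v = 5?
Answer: 1140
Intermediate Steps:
(b(v)*19)*30 = (2*19)*30 = 38*30 = 1140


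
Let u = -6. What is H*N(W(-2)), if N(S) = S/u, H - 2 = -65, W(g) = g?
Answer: -21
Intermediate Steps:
H = -63 (H = 2 - 65 = -63)
N(S) = -S/6 (N(S) = S/(-6) = S*(-1/6) = -S/6)
H*N(W(-2)) = -(-21)*(-2)/2 = -63*1/3 = -21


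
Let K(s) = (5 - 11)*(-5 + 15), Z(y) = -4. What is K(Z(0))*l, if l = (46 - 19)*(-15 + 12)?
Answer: 4860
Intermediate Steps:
K(s) = -60 (K(s) = -6*10 = -60)
l = -81 (l = 27*(-3) = -81)
K(Z(0))*l = -60*(-81) = 4860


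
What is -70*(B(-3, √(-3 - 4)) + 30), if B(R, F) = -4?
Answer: -1820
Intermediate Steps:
-70*(B(-3, √(-3 - 4)) + 30) = -70*(-4 + 30) = -70*26 = -1820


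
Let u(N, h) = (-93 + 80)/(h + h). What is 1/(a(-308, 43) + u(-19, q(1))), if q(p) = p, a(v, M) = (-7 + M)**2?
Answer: 2/2579 ≈ 0.00077549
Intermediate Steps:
u(N, h) = -13/(2*h) (u(N, h) = -13*1/(2*h) = -13/(2*h))
1/(a(-308, 43) + u(-19, q(1))) = 1/((-7 + 43)**2 - 13/2/1) = 1/(36**2 - 13/2*1) = 1/(1296 - 13/2) = 1/(2579/2) = 2/2579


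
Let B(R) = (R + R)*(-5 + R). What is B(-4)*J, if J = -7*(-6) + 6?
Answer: 3456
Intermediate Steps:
J = 48 (J = 42 + 6 = 48)
B(R) = 2*R*(-5 + R) (B(R) = (2*R)*(-5 + R) = 2*R*(-5 + R))
B(-4)*J = (2*(-4)*(-5 - 4))*48 = (2*(-4)*(-9))*48 = 72*48 = 3456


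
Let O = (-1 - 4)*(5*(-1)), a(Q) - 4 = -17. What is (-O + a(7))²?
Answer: 1444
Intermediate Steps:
a(Q) = -13 (a(Q) = 4 - 17 = -13)
O = 25 (O = -5*(-5) = 25)
(-O + a(7))² = (-1*25 - 13)² = (-25 - 13)² = (-38)² = 1444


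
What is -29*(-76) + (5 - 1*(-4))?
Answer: 2213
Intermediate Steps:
-29*(-76) + (5 - 1*(-4)) = 2204 + (5 + 4) = 2204 + 9 = 2213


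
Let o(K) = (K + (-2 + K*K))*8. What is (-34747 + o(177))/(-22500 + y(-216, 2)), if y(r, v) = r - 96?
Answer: -217285/22812 ≈ -9.5250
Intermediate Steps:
y(r, v) = -96 + r
o(K) = -16 + 8*K + 8*K² (o(K) = (K + (-2 + K²))*8 = (-2 + K + K²)*8 = -16 + 8*K + 8*K²)
(-34747 + o(177))/(-22500 + y(-216, 2)) = (-34747 + (-16 + 8*177 + 8*177²))/(-22500 + (-96 - 216)) = (-34747 + (-16 + 1416 + 8*31329))/(-22500 - 312) = (-34747 + (-16 + 1416 + 250632))/(-22812) = (-34747 + 252032)*(-1/22812) = 217285*(-1/22812) = -217285/22812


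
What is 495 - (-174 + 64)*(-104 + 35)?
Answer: -7095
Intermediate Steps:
495 - (-174 + 64)*(-104 + 35) = 495 - (-110)*(-69) = 495 - 1*7590 = 495 - 7590 = -7095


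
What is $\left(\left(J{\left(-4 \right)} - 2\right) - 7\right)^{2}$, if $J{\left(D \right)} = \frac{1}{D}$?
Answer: $\frac{1369}{16} \approx 85.563$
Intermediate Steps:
$\left(\left(J{\left(-4 \right)} - 2\right) - 7\right)^{2} = \left(\left(\frac{1}{-4} - 2\right) - 7\right)^{2} = \left(\left(- \frac{1}{4} - 2\right) - 7\right)^{2} = \left(- \frac{9}{4} - 7\right)^{2} = \left(- \frac{37}{4}\right)^{2} = \frac{1369}{16}$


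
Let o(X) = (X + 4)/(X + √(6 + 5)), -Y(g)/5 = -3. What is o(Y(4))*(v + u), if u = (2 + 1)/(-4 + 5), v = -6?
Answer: -855/214 + 57*√11/214 ≈ -3.1119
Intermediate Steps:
Y(g) = 15 (Y(g) = -5*(-3) = 15)
o(X) = (4 + X)/(X + √11)
u = 3 (u = 3/1 = 3*1 = 3)
o(Y(4))*(v + u) = ((4 + 15)/(15 + √11))*(-6 + 3) = (19/(15 + √11))*(-3) = -57/(15 + √11)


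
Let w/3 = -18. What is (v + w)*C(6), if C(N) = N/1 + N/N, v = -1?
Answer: -385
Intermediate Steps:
w = -54 (w = 3*(-18) = -54)
C(N) = 1 + N (C(N) = N*1 + 1 = N + 1 = 1 + N)
(v + w)*C(6) = (-1 - 54)*(1 + 6) = -55*7 = -385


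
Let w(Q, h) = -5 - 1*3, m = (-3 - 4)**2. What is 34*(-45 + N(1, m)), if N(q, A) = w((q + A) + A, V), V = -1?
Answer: -1802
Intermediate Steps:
m = 49 (m = (-7)**2 = 49)
w(Q, h) = -8 (w(Q, h) = -5 - 3 = -8)
N(q, A) = -8
34*(-45 + N(1, m)) = 34*(-45 - 8) = 34*(-53) = -1802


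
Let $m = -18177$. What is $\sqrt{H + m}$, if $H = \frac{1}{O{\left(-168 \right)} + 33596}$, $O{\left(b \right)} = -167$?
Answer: $\frac{2 i \sqrt{5078190464457}}{33429} \approx 134.82 i$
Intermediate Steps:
$H = \frac{1}{33429}$ ($H = \frac{1}{-167 + 33596} = \frac{1}{33429} \approx 2.9914 \cdot 10^{-5}$)
$\sqrt{H + m} = \sqrt{\frac{1}{33429} - 18177} = \sqrt{- \frac{607638932}{33429}} = \frac{2 i \sqrt{5078190464457}}{33429}$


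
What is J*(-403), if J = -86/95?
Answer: 34658/95 ≈ 364.82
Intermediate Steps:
J = -86/95 (J = -86*1/95 = -86/95 ≈ -0.90526)
J*(-403) = -86/95*(-403) = 34658/95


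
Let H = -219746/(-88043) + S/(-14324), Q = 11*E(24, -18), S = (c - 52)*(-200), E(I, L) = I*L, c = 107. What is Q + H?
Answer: -1497190954540/315281983 ≈ -4748.7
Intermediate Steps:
S = -11000 (S = (107 - 52)*(-200) = 55*(-200) = -11000)
Q = -4752 (Q = 11*(24*(-18)) = 11*(-432) = -4752)
H = 1029028676/315281983 (H = -219746/(-88043) - 11000/(-14324) = -219746*(-1/88043) - 11000*(-1/14324) = 219746/88043 + 2750/3581 = 1029028676/315281983 ≈ 3.2638)
Q + H = -4752 + 1029028676/315281983 = -1497190954540/315281983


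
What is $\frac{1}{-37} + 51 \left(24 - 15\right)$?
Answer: $\frac{16982}{37} \approx 458.97$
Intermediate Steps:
$\frac{1}{-37} + 51 \left(24 - 15\right) = - \frac{1}{37} + 51 \cdot 9 = - \frac{1}{37} + 459 = \frac{16982}{37}$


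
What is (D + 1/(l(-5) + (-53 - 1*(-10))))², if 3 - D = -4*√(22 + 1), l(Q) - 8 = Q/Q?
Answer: 435609/1156 + 404*√23/17 ≈ 490.80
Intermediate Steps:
l(Q) = 9 (l(Q) = 8 + Q/Q = 8 + 1 = 9)
D = 3 + 4*√23 (D = 3 - (-4)*√(22 + 1) = 3 - (-4)*√23 = 3 + 4*√23 ≈ 22.183)
(D + 1/(l(-5) + (-53 - 1*(-10))))² = ((3 + 4*√23) + 1/(9 + (-53 - 1*(-10))))² = ((3 + 4*√23) + 1/(9 + (-53 + 10)))² = ((3 + 4*√23) + 1/(9 - 43))² = ((3 + 4*√23) + 1/(-34))² = ((3 + 4*√23) - 1/34)² = (101/34 + 4*√23)²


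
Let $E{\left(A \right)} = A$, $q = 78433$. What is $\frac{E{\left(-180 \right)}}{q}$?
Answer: $- \frac{180}{78433} \approx -0.002295$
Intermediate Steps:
$\frac{E{\left(-180 \right)}}{q} = - \frac{180}{78433}$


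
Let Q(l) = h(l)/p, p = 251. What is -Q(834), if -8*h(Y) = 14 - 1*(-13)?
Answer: 27/2008 ≈ 0.013446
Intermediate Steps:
h(Y) = -27/8 (h(Y) = -(14 - 1*(-13))/8 = -(14 + 13)/8 = -⅛*27 = -27/8)
Q(l) = -27/2008 (Q(l) = -27/8/251 = -27/8*1/251 = -27/2008)
-Q(834) = -1*(-27/2008) = 27/2008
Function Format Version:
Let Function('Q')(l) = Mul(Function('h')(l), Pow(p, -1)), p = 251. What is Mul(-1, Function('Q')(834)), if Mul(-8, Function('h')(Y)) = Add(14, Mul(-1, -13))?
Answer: Rational(27, 2008) ≈ 0.013446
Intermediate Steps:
Function('h')(Y) = Rational(-27, 8) (Function('h')(Y) = Mul(Rational(-1, 8), Add(14, Mul(-1, -13))) = Mul(Rational(-1, 8), Add(14, 13)) = Mul(Rational(-1, 8), 27) = Rational(-27, 8))
Function('Q')(l) = Rational(-27, 2008) (Function('Q')(l) = Mul(Rational(-27, 8), Pow(251, -1)) = Mul(Rational(-27, 8), Rational(1, 251)) = Rational(-27, 2008))
Mul(-1, Function('Q')(834)) = Mul(-1, Rational(-27, 2008)) = Rational(27, 2008)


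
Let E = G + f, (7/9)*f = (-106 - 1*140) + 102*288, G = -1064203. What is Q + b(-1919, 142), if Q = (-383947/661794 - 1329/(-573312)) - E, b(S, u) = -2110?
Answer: 64793841422057131/63235740288 ≈ 1.0246e+6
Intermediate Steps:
f = 262170/7 (f = 9*((-106 - 1*140) + 102*288)/7 = 9*((-106 - 140) + 29376)/7 = 9*(-246 + 29376)/7 = (9/7)*29130 = 262170/7 ≈ 37453.)
E = -7187251/7 (E = -1064203 + 262170/7 = -7187251/7 ≈ -1.0268e+6)
Q = 64927268834064811/63235740288 (Q = (-383947/661794 - 1329/(-573312)) - 1*(-7187251/7) = (-383947*1/661794 - 1329*(-1/573312)) + 7187251/7 = (-383947/661794 + 443/191104) + 7187251/7 = -36540316373/63235740288 + 7187251/7 = 64927268834064811/63235740288 ≈ 1.0268e+6)
Q + b(-1919, 142) = 64927268834064811/63235740288 - 2110 = 64793841422057131/63235740288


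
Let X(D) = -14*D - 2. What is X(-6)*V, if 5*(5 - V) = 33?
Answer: -656/5 ≈ -131.20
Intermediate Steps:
V = -8/5 (V = 5 - ⅕*33 = 5 - 33/5 = -8/5 ≈ -1.6000)
X(D) = -2 - 14*D
X(-6)*V = (-2 - 14*(-6))*(-8/5) = (-2 + 84)*(-8/5) = 82*(-8/5) = -656/5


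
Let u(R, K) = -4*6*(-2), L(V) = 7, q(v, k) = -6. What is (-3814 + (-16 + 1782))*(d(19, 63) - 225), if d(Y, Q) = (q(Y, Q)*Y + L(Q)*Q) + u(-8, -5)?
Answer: -307200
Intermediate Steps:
u(R, K) = 48 (u(R, K) = -24*(-2) = 48)
d(Y, Q) = 48 - 6*Y + 7*Q (d(Y, Q) = (-6*Y + 7*Q) + 48 = 48 - 6*Y + 7*Q)
(-3814 + (-16 + 1782))*(d(19, 63) - 225) = (-3814 + (-16 + 1782))*((48 - 6*19 + 7*63) - 225) = (-3814 + 1766)*((48 - 114 + 441) - 225) = -2048*(375 - 225) = -2048*150 = -307200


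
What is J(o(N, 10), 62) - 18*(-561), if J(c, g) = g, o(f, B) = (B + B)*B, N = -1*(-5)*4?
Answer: 10160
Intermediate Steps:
N = 20 (N = 5*4 = 20)
o(f, B) = 2*B² (o(f, B) = (2*B)*B = 2*B²)
J(o(N, 10), 62) - 18*(-561) = 62 - 18*(-561) = 62 - 1*(-10098) = 62 + 10098 = 10160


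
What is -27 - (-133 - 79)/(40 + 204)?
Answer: -1594/61 ≈ -26.131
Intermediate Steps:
-27 - (-133 - 79)/(40 + 204) = -27 - (-212)/244 = -27 - 1*(-53/61) = -27 + 53/61 = -1594/61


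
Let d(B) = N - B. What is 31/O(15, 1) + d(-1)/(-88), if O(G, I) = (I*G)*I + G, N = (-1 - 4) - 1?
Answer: 1439/1320 ≈ 1.0902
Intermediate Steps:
N = -6 (N = -5 - 1 = -6)
O(G, I) = G + G*I**2 (O(G, I) = (G*I)*I + G = G*I**2 + G = G + G*I**2)
d(B) = -6 - B
31/O(15, 1) + d(-1)/(-88) = 31/((15*(1 + 1**2))) + (-6 - 1*(-1))/(-88) = 31/((15*(1 + 1))) + (-6 + 1)*(-1/88) = 31/((15*2)) - 5*(-1/88) = 31/30 + 5/88 = 1439/1320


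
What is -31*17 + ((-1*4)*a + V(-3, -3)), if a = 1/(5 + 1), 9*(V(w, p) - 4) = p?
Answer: -524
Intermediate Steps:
V(w, p) = 4 + p/9
a = ⅙ (a = 1/6 = ⅙ ≈ 0.16667)
-31*17 + ((-1*4)*a + V(-3, -3)) = -31*17 + (-1*4*(⅙) + (4 + (⅑)*(-3))) = -527 + (-4*⅙ + (4 - ⅓)) = -527 + (-⅔ + 11/3) = -527 + 3 = -524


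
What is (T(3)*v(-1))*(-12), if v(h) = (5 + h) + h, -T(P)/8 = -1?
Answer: -288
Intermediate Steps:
T(P) = 8 (T(P) = -8*(-1) = 8)
v(h) = 5 + 2*h
(T(3)*v(-1))*(-12) = (8*(5 + 2*(-1)))*(-12) = (8*(5 - 2))*(-12) = (8*3)*(-12) = 24*(-12) = -288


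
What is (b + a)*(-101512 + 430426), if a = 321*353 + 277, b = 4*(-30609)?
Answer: -2909573244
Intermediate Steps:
b = -122436
a = 113590 (a = 113313 + 277 = 113590)
(b + a)*(-101512 + 430426) = (-122436 + 113590)*(-101512 + 430426) = -8846*328914 = -2909573244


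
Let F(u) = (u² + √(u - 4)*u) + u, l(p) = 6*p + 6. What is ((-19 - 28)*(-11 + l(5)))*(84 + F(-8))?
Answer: -164500 + 18800*I*√3 ≈ -1.645e+5 + 32563.0*I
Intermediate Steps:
l(p) = 6 + 6*p
F(u) = u + u² + u*√(-4 + u) (F(u) = (u² + √(-4 + u)*u) + u = (u² + u*√(-4 + u)) + u = u + u² + u*√(-4 + u))
((-19 - 28)*(-11 + l(5)))*(84 + F(-8)) = ((-19 - 28)*(-11 + (6 + 6*5)))*(84 - 8*(1 - 8 + √(-4 - 8))) = (-47*(-11 + (6 + 30)))*(84 - 8*(1 - 8 + √(-12))) = (-47*(-11 + 36))*(84 - 8*(1 - 8 + 2*I*√3)) = (-47*25)*(84 - 8*(-7 + 2*I*√3)) = -1175*(84 + (56 - 16*I*√3)) = -1175*(140 - 16*I*√3) = -164500 + 18800*I*√3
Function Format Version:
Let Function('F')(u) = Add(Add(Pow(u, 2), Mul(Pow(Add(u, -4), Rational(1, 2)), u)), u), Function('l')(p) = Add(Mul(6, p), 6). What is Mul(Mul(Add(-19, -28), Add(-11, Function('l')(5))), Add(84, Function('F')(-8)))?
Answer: Add(-164500, Mul(18800, I, Pow(3, Rational(1, 2)))) ≈ Add(-1.6450e+5, Mul(32563., I))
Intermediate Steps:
Function('l')(p) = Add(6, Mul(6, p))
Function('F')(u) = Add(u, Pow(u, 2), Mul(u, Pow(Add(-4, u), Rational(1, 2)))) (Function('F')(u) = Add(Add(Pow(u, 2), Mul(Pow(Add(-4, u), Rational(1, 2)), u)), u) = Add(Add(Pow(u, 2), Mul(u, Pow(Add(-4, u), Rational(1, 2)))), u) = Add(u, Pow(u, 2), Mul(u, Pow(Add(-4, u), Rational(1, 2)))))
Mul(Mul(Add(-19, -28), Add(-11, Function('l')(5))), Add(84, Function('F')(-8))) = Mul(Mul(Add(-19, -28), Add(-11, Add(6, Mul(6, 5)))), Add(84, Mul(-8, Add(1, -8, Pow(Add(-4, -8), Rational(1, 2)))))) = Mul(Mul(-47, Add(-11, Add(6, 30))), Add(84, Mul(-8, Add(1, -8, Pow(-12, Rational(1, 2)))))) = Mul(Mul(-47, Add(-11, 36)), Add(84, Mul(-8, Add(1, -8, Mul(2, I, Pow(3, Rational(1, 2))))))) = Mul(Mul(-47, 25), Add(84, Mul(-8, Add(-7, Mul(2, I, Pow(3, Rational(1, 2))))))) = Mul(-1175, Add(84, Add(56, Mul(-16, I, Pow(3, Rational(1, 2)))))) = Mul(-1175, Add(140, Mul(-16, I, Pow(3, Rational(1, 2))))) = Add(-164500, Mul(18800, I, Pow(3, Rational(1, 2))))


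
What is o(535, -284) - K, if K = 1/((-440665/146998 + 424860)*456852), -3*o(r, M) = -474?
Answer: 2254015136498812921/14265918585435990 ≈ 158.00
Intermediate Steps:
o(r, M) = 158 (o(r, M) = -1/3*(-474) = 158)
K = 73499/14265918585435990 (K = (1/456852)/(-440665*1/146998 + 424860) = (1/456852)/(-440665/146998 + 424860) = (1/456852)/(62453129615/146998) = (146998/62453129615)*(1/456852) = 73499/14265918585435990 ≈ 5.1521e-12)
o(535, -284) - K = 158 - 1*73499/14265918585435990 = 158 - 73499/14265918585435990 = 2254015136498812921/14265918585435990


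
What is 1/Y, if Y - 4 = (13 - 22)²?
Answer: 1/85 ≈ 0.011765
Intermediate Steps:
Y = 85 (Y = 4 + (13 - 22)² = 4 + (-9)² = 4 + 81 = 85)
1/Y = 1/85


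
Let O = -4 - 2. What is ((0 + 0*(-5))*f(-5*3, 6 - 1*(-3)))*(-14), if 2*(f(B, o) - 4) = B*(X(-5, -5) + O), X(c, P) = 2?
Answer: 0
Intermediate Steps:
O = -6
f(B, o) = 4 - 2*B (f(B, o) = 4 + (B*(2 - 6))/2 = 4 + (B*(-4))/2 = 4 + (-4*B)/2 = 4 - 2*B)
((0 + 0*(-5))*f(-5*3, 6 - 1*(-3)))*(-14) = ((0 + 0*(-5))*(4 - (-10)*3))*(-14) = ((0 + 0)*(4 - 2*(-15)))*(-14) = (0*(4 + 30))*(-14) = (0*34)*(-14) = 0*(-14) = 0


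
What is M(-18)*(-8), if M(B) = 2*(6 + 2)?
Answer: -128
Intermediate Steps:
M(B) = 16 (M(B) = 2*8 = 16)
M(-18)*(-8) = 16*(-8) = -128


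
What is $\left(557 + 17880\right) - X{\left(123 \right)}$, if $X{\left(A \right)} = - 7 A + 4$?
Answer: $19294$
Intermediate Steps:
$X{\left(A \right)} = 4 - 7 A$
$\left(557 + 17880\right) - X{\left(123 \right)} = \left(557 + 17880\right) - \left(4 - 861\right) = 18437 - \left(4 - 861\right) = 18437 - -857 = 18437 + 857 = 19294$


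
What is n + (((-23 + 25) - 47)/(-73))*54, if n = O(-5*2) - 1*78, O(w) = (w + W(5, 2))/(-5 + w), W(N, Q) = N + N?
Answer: -3264/73 ≈ -44.712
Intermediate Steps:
W(N, Q) = 2*N
O(w) = (10 + w)/(-5 + w) (O(w) = (w + 2*5)/(-5 + w) = (w + 10)/(-5 + w) = (10 + w)/(-5 + w))
n = -78 (n = (10 - 5*2)/(-5 - 5*2) - 1*78 = (10 - 10)/(-5 - 10) - 78 = 0/(-15) - 78 = -1/15*0 - 78 = 0 - 78 = -78)
n + (((-23 + 25) - 47)/(-73))*54 = -78 + (((-23 + 25) - 47)/(-73))*54 = -78 + ((2 - 47)*(-1/73))*54 = -78 - 45*(-1/73)*54 = -78 + (45/73)*54 = -78 + 2430/73 = -3264/73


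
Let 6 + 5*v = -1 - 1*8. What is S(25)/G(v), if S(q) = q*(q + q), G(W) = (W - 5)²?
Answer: 625/32 ≈ 19.531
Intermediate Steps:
v = -3 (v = -6/5 + (-1 - 1*8)/5 = -6/5 + (-1 - 8)/5 = -6/5 + (⅕)*(-9) = -6/5 - 9/5 = -3)
G(W) = (-5 + W)²
S(q) = 2*q² (S(q) = q*(2*q) = 2*q²)
S(25)/G(v) = (2*25²)/((-5 - 3)²) = (2*625)/((-8)²) = 1250/64 = 1250*(1/64) = 625/32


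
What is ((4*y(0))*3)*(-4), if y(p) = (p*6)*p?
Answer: 0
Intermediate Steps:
y(p) = 6*p**2 (y(p) = (6*p)*p = 6*p**2)
((4*y(0))*3)*(-4) = ((4*(6*0**2))*3)*(-4) = ((4*(6*0))*3)*(-4) = ((4*0)*3)*(-4) = (0*3)*(-4) = 0*(-4) = 0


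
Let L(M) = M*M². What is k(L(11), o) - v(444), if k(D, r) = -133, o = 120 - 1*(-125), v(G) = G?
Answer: -577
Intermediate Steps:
L(M) = M³
o = 245 (o = 120 + 125 = 245)
k(L(11), o) - v(444) = -133 - 1*444 = -133 - 444 = -577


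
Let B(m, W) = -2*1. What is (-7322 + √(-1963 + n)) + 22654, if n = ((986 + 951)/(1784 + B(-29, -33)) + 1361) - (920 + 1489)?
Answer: 15332 + I*√118000630/198 ≈ 15332.0 + 54.863*I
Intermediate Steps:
B(m, W) = -2
n = -1865599/1782 (n = ((986 + 951)/(1784 - 2) + 1361) - (920 + 1489) = (1937/1782 + 1361) - 1*2409 = (1937*(1/1782) + 1361) - 2409 = (1937/1782 + 1361) - 2409 = 2427239/1782 - 2409 = -1865599/1782 ≈ -1046.9)
(-7322 + √(-1963 + n)) + 22654 = (-7322 + √(-1963 - 1865599/1782)) + 22654 = (-7322 + √(-5363665/1782)) + 22654 = (-7322 + I*√118000630/198) + 22654 = 15332 + I*√118000630/198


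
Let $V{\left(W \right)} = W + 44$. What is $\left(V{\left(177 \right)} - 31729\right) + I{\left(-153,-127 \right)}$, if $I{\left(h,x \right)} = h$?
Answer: $-31661$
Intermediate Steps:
$V{\left(W \right)} = 44 + W$
$\left(V{\left(177 \right)} - 31729\right) + I{\left(-153,-127 \right)} = \left(\left(44 + 177\right) - 31729\right) - 153 = \left(221 - 31729\right) - 153 = -31508 - 153 = -31661$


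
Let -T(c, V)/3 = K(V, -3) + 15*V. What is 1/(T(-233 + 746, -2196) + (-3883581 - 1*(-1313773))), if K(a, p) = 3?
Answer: -1/2470997 ≈ -4.0470e-7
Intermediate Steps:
T(c, V) = -9 - 45*V (T(c, V) = -3*(3 + 15*V) = -9 - 45*V)
1/(T(-233 + 746, -2196) + (-3883581 - 1*(-1313773))) = 1/((-9 - 45*(-2196)) + (-3883581 - 1*(-1313773))) = 1/((-9 + 98820) + (-3883581 + 1313773)) = 1/(98811 - 2569808) = 1/(-2470997) = -1/2470997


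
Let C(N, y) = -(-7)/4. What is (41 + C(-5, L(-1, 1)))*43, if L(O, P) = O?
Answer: 7353/4 ≈ 1838.3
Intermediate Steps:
C(N, y) = 7/4 (C(N, y) = -(-7)/4 = -1*(-7/4) = 7/4)
(41 + C(-5, L(-1, 1)))*43 = (41 + 7/4)*43 = (171/4)*43 = 7353/4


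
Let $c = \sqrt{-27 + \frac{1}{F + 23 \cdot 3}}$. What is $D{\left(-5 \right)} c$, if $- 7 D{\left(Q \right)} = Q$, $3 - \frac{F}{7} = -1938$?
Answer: $\frac{5 i \sqrt{1258779354}}{47796} \approx 3.7115 i$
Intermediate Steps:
$F = 13587$ ($F = 21 - -13566 = 21 + 13566 = 13587$)
$D{\left(Q \right)} = - \frac{Q}{7}$
$c = \frac{i \sqrt{1258779354}}{6828}$ ($c = \sqrt{-27 + \frac{1}{13587 + 23 \cdot 3}} = \sqrt{-27 + \frac{1}{13587 + 69}} = \sqrt{-27 + \frac{1}{13656}} = \sqrt{- \frac{368711}{13656}} = \frac{i \sqrt{1258779354}}{6828} \approx 5.1961 i$)
$D{\left(-5 \right)} c = \left(- \frac{1}{7}\right) \left(-5\right) \frac{i \sqrt{1258779354}}{6828} = \frac{5 \frac{i \sqrt{1258779354}}{6828}}{7} = \frac{5 i \sqrt{1258779354}}{47796}$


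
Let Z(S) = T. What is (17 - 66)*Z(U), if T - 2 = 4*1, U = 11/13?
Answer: -294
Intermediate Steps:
U = 11/13 (U = 11*(1/13) = 11/13 ≈ 0.84615)
T = 6 (T = 2 + 4*1 = 2 + 4 = 6)
Z(S) = 6
(17 - 66)*Z(U) = (17 - 66)*6 = -49*6 = -294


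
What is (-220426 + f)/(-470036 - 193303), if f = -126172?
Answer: 346598/663339 ≈ 0.52250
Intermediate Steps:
(-220426 + f)/(-470036 - 193303) = (-220426 - 126172)/(-470036 - 193303) = -346598/(-663339) = -346598*(-1/663339) = 346598/663339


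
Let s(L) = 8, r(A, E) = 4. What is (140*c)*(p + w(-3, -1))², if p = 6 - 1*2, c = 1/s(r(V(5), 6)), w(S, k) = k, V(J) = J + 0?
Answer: 315/2 ≈ 157.50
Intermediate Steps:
V(J) = J
c = ⅛ (c = 1/8 = ⅛ ≈ 0.12500)
p = 4 (p = 6 - 2 = 4)
(140*c)*(p + w(-3, -1))² = (140*(⅛))*(4 - 1)² = (35/2)*3² = (35/2)*9 = 315/2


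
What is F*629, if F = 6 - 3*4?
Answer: -3774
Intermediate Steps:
F = -6 (F = 6 - 12 = -6)
F*629 = -6*629 = -3774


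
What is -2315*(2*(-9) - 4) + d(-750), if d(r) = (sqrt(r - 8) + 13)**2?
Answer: 50341 + 26*I*sqrt(758) ≈ 50341.0 + 715.83*I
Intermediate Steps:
d(r) = (13 + sqrt(-8 + r))**2 (d(r) = (sqrt(-8 + r) + 13)**2 = (13 + sqrt(-8 + r))**2)
-2315*(2*(-9) - 4) + d(-750) = -2315*(2*(-9) - 4) + (13 + sqrt(-8 - 750))**2 = -2315*(-18 - 4) + (13 + sqrt(-758))**2 = -2315*(-22) + (13 + I*sqrt(758))**2 = 50930 + (13 + I*sqrt(758))**2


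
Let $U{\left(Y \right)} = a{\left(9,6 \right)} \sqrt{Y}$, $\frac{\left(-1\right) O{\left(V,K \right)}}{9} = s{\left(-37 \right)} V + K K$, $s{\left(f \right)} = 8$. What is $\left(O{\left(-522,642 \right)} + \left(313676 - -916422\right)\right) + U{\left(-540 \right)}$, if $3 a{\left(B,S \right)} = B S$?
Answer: $-2441794 + 108 i \sqrt{15} \approx -2.4418 \cdot 10^{6} + 418.28 i$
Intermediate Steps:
$a{\left(B,S \right)} = \frac{B S}{3}$
$O{\left(V,K \right)} = - 72 V - 9 K^{2}$ ($O{\left(V,K \right)} = - 9 \left(8 V + K K\right) = - 9 \left(8 V + K^{2}\right) = - 9 \left(K^{2} + 8 V\right) = - 72 V - 9 K^{2}$)
$U{\left(Y \right)} = 18 \sqrt{Y}$ ($U{\left(Y \right)} = \frac{1}{3} \cdot 9 \cdot 6 \sqrt{Y} = 18 \sqrt{Y}$)
$\left(O{\left(-522,642 \right)} + \left(313676 - -916422\right)\right) + U{\left(-540 \right)} = \left(\left(\left(-72\right) \left(-522\right) - 9 \cdot 642^{2}\right) + \left(313676 - -916422\right)\right) + 18 \sqrt{-540} = \left(\left(37584 - 3709476\right) + \left(313676 + 916422\right)\right) + 18 \cdot 6 i \sqrt{15} = \left(\left(37584 - 3709476\right) + 1230098\right) + 108 i \sqrt{15} = \left(-3671892 + 1230098\right) + 108 i \sqrt{15} = -2441794 + 108 i \sqrt{15}$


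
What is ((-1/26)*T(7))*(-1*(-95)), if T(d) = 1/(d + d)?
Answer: -95/364 ≈ -0.26099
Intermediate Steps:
T(d) = 1/(2*d)
((-1/26)*T(7))*(-1*(-95)) = ((-1/26)*((½)/7))*(-1*(-95)) = ((-1*1/26)*((½)*(⅐)))*95 = -1/26*1/14*95 = -1/364*95 = -95/364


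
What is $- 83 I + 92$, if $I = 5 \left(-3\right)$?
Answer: $1337$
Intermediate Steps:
$I = -15$
$- 83 I + 92 = \left(-83\right) \left(-15\right) + 92 = 1245 + 92 = 1337$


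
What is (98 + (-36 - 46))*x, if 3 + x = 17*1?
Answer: 224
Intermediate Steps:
x = 14 (x = -3 + 17*1 = -3 + 17 = 14)
(98 + (-36 - 46))*x = (98 + (-36 - 46))*14 = (98 - 82)*14 = 16*14 = 224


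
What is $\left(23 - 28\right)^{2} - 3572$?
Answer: $-3547$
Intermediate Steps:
$\left(23 - 28\right)^{2} - 3572 = \left(-5\right)^{2} - 3572 = 25 - 3572 = -3547$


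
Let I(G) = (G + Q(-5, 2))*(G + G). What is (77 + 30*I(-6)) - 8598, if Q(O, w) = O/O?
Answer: -6721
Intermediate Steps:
Q(O, w) = 1
I(G) = 2*G*(1 + G) (I(G) = (G + 1)*(G + G) = (1 + G)*(2*G) = 2*G*(1 + G))
(77 + 30*I(-6)) - 8598 = (77 + 30*(2*(-6)*(1 - 6))) - 8598 = (77 + 30*(2*(-6)*(-5))) - 8598 = (77 + 30*60) - 8598 = (77 + 1800) - 8598 = 1877 - 8598 = -6721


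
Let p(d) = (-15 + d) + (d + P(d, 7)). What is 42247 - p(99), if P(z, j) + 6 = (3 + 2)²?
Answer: 42045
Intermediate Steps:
P(z, j) = 19 (P(z, j) = -6 + (3 + 2)² = -6 + 5² = -6 + 25 = 19)
p(d) = 4 + 2*d (p(d) = (-15 + d) + (d + 19) = (-15 + d) + (19 + d) = 4 + 2*d)
42247 - p(99) = 42247 - (4 + 2*99) = 42247 - (4 + 198) = 42247 - 1*202 = 42247 - 202 = 42045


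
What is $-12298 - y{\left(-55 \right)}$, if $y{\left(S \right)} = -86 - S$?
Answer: $-12267$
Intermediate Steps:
$-12298 - y{\left(-55 \right)} = -12298 - \left(-86 - -55\right) = -12298 - \left(-86 + 55\right) = -12298 - -31 = -12298 + 31 = -12267$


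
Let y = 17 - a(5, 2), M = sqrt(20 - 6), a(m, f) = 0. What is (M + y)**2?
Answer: (17 + sqrt(14))**2 ≈ 430.22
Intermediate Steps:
M = sqrt(14) ≈ 3.7417
y = 17 (y = 17 - 1*0 = 17 + 0 = 17)
(M + y)**2 = (sqrt(14) + 17)**2 = (17 + sqrt(14))**2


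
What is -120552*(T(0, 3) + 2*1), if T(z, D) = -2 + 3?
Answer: -361656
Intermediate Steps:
T(z, D) = 1
-120552*(T(0, 3) + 2*1) = -120552*(1 + 2*1) = -120552*(1 + 2) = -120552*3 = -361656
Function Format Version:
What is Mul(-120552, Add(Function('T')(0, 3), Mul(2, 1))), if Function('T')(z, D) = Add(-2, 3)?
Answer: -361656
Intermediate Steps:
Function('T')(z, D) = 1
Mul(-120552, Add(Function('T')(0, 3), Mul(2, 1))) = Mul(-120552, Add(1, Mul(2, 1))) = Mul(-120552, Add(1, 2)) = Mul(-120552, 3) = -361656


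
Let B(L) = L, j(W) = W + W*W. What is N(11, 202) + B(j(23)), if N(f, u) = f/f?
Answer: 553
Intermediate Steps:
j(W) = W + W²
N(f, u) = 1
N(11, 202) + B(j(23)) = 1 + 23*(1 + 23) = 1 + 23*24 = 1 + 552 = 553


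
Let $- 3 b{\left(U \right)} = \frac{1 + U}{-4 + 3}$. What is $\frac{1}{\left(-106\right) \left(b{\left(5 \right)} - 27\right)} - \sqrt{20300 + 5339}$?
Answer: $\frac{1}{2650} - \sqrt{25639} \approx -160.12$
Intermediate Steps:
$b{\left(U \right)} = \frac{1}{3} + \frac{U}{3}$ ($b{\left(U \right)} = - \frac{\left(1 + U\right) \frac{1}{-4 + 3}}{3} = - \frac{\left(1 + U\right) \frac{1}{-1}}{3} = - \frac{\left(1 + U\right) \left(-1\right)}{3} = - \frac{-1 - U}{3} = \frac{1}{3} + \frac{U}{3}$)
$\frac{1}{\left(-106\right) \left(b{\left(5 \right)} - 27\right)} - \sqrt{20300 + 5339} = \frac{1}{\left(-106\right) \left(\left(\frac{1}{3} + \frac{1}{3} \cdot 5\right) - 27\right)} - \sqrt{20300 + 5339} = \frac{1}{\left(-106\right) \left(\left(\frac{1}{3} + \frac{5}{3}\right) - 27\right)} - \sqrt{25639} = \frac{1}{\left(-106\right) \left(2 - 27\right)} - \sqrt{25639} = \frac{1}{\left(-106\right) \left(-25\right)} - \sqrt{25639} = \frac{1}{2650} - \sqrt{25639}$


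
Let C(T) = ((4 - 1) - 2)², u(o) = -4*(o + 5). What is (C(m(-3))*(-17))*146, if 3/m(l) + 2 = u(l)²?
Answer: -2482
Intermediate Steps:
u(o) = -20 - 4*o (u(o) = -4*(5 + o) = -20 - 4*o)
m(l) = 3/(-2 + (-20 - 4*l)²)
C(T) = 1 (C(T) = (3 - 2)² = 1² = 1)
(C(m(-3))*(-17))*146 = (1*(-17))*146 = -17*146 = -2482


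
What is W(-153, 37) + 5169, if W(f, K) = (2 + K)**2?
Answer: 6690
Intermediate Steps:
W(-153, 37) + 5169 = (2 + 37)**2 + 5169 = 39**2 + 5169 = 1521 + 5169 = 6690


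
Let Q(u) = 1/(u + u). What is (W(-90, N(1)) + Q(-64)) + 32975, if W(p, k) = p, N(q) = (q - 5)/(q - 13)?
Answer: 4209279/128 ≈ 32885.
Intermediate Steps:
N(q) = (-5 + q)/(-13 + q)
Q(u) = 1/(2*u)
(W(-90, N(1)) + Q(-64)) + 32975 = (-90 + (½)/(-64)) + 32975 = (-90 + (½)*(-1/64)) + 32975 = (-90 - 1/128) + 32975 = -11521/128 + 32975 = 4209279/128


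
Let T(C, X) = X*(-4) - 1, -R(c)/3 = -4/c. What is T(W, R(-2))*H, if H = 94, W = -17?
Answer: 2162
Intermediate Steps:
R(c) = 12/c (R(c) = -(-12)/c = 12/c)
T(C, X) = -1 - 4*X (T(C, X) = -4*X - 1 = -1 - 4*X)
T(W, R(-2))*H = (-1 - 48/(-2))*94 = (-1 - 48*(-1)/2)*94 = (-1 - 4*(-6))*94 = (-1 + 24)*94 = 23*94 = 2162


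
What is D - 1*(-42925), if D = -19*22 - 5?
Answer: 42502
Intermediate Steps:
D = -423 (D = -418 - 5 = -423)
D - 1*(-42925) = -423 - 1*(-42925) = -423 + 42925 = 42502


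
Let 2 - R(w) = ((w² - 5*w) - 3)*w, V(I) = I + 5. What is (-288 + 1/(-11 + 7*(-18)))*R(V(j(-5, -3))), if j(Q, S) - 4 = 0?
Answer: 11639815/137 ≈ 84962.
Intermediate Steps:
j(Q, S) = 4 (j(Q, S) = 4 + 0 = 4)
V(I) = 5 + I
R(w) = 2 - w*(-3 + w² - 5*w) (R(w) = 2 - ((w² - 5*w) - 3)*w = 2 - (-3 + w² - 5*w)*w = 2 - w*(-3 + w² - 5*w))
(-288 + 1/(-11 + 7*(-18)))*R(V(j(-5, -3))) = (-288 + 1/(-11 + 7*(-18)))*(2 - (5 + 4)³ + 3*(5 + 4) + 5*(5 + 4)²) = (-288 + 1/(-11 - 126))*(2 - 1*9³ + 3*9 + 5*9²) = (-288 + 1/(-137))*(2 - 1*729 + 27 + 5*81) = (-288 - 1/137)*(2 - 729 + 27 + 405) = -39457/137*(-295) = 11639815/137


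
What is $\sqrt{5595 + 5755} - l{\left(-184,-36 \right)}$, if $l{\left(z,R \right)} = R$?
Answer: $36 + 5 \sqrt{454} \approx 142.54$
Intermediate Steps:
$\sqrt{5595 + 5755} - l{\left(-184,-36 \right)} = \sqrt{5595 + 5755} - -36 = \sqrt{11350} + 36 = 5 \sqrt{454} + 36 = 36 + 5 \sqrt{454}$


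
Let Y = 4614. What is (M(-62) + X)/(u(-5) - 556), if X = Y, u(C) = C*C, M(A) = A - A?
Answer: -1538/177 ≈ -8.6893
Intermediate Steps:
M(A) = 0
u(C) = C**2
X = 4614
(M(-62) + X)/(u(-5) - 556) = (0 + 4614)/((-5)**2 - 556) = 4614/(25 - 556) = 4614/(-531) = 4614*(-1/531) = -1538/177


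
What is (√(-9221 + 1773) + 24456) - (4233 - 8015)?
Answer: 28238 + 14*I*√38 ≈ 28238.0 + 86.302*I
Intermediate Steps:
(√(-9221 + 1773) + 24456) - (4233 - 8015) = (√(-7448) + 24456) - 1*(-3782) = (14*I*√38 + 24456) + 3782 = (24456 + 14*I*√38) + 3782 = 28238 + 14*I*√38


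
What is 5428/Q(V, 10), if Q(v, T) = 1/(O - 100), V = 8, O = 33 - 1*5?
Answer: -390816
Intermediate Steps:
O = 28 (O = 33 - 5 = 28)
Q(v, T) = -1/72 (Q(v, T) = 1/(28 - 100) = 1/(-72) = -1/72)
5428/Q(V, 10) = 5428/(-1/72) = 5428*(-72) = -390816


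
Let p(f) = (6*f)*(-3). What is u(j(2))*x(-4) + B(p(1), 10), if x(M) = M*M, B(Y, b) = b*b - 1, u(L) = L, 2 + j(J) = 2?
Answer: 99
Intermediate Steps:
j(J) = 0 (j(J) = -2 + 2 = 0)
p(f) = -18*f
B(Y, b) = -1 + b² (B(Y, b) = b² - 1 = -1 + b²)
x(M) = M²
u(j(2))*x(-4) + B(p(1), 10) = 0*(-4)² + (-1 + 10²) = 0*16 + (-1 + 100) = 0 + 99 = 99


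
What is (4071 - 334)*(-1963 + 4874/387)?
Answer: -2820713759/387 ≈ -7.2887e+6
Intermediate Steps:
(4071 - 334)*(-1963 + 4874/387) = 3737*(-1963 + 4874*(1/387)) = 3737*(-1963 + 4874/387) = 3737*(-754807/387) = -2820713759/387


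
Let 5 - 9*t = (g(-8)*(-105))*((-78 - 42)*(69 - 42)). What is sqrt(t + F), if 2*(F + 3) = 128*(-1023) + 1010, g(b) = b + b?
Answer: 5*sqrt(194339)/3 ≈ 734.73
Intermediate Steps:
g(b) = 2*b
t = 5443205/9 (t = 5/9 - (2*(-8))*(-105)*(-78 - 42)*(69 - 42)/9 = 5/9 - (-16*(-105))*(-120*27)/9 = 5/9 - 560*(-3240)/3 = 5/9 - 1/9*(-5443200) = 5/9 + 604800 = 5443205/9 ≈ 6.0480e+5)
F = -64970 (F = -3 + (128*(-1023) + 1010)/2 = -3 + (-130944 + 1010)/2 = -3 + (1/2)*(-129934) = -3 - 64967 = -64970)
sqrt(t + F) = sqrt(5443205/9 - 64970) = sqrt(4858475/9) = 5*sqrt(194339)/3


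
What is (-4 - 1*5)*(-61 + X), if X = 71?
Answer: -90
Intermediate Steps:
(-4 - 1*5)*(-61 + X) = (-4 - 1*5)*(-61 + 71) = (-4 - 5)*10 = -9*10 = -90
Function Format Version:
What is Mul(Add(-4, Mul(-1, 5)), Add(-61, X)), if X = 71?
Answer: -90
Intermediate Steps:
Mul(Add(-4, Mul(-1, 5)), Add(-61, X)) = Mul(Add(-4, Mul(-1, 5)), Add(-61, 71)) = Mul(Add(-4, -5), 10) = Mul(-9, 10) = -90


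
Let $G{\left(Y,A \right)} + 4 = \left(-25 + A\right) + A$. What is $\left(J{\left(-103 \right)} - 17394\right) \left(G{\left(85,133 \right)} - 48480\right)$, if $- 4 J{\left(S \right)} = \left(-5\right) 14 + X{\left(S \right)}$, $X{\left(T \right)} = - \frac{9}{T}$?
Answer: $\frac{345377763861}{412} \approx 8.383 \cdot 10^{8}$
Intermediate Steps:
$G{\left(Y,A \right)} = -29 + 2 A$ ($G{\left(Y,A \right)} = -4 + \left(\left(-25 + A\right) + A\right) = -4 + \left(-25 + 2 A\right) = -29 + 2 A$)
$J{\left(S \right)} = \frac{35}{2} + \frac{9}{4 S}$ ($J{\left(S \right)} = - \frac{\left(-5\right) 14 - \frac{9}{S}}{4} = - \frac{-70 - \frac{9}{S}}{4} = \frac{35}{2} + \frac{9}{4 S}$)
$\left(J{\left(-103 \right)} - 17394\right) \left(G{\left(85,133 \right)} - 48480\right) = \left(\frac{9 + 70 \left(-103\right)}{4 \left(-103\right)} - 17394\right) \left(\left(-29 + 2 \cdot 133\right) - 48480\right) = \left(\frac{1}{4} \left(- \frac{1}{103}\right) \left(9 - 7210\right) - 17394\right) \left(\left(-29 + 266\right) - 48480\right) = \left(\frac{1}{4} \left(- \frac{1}{103}\right) \left(-7201\right) - 17394\right) \left(237 - 48480\right) = \left(\frac{7201}{412} - 17394\right) \left(-48243\right) = \left(- \frac{7159127}{412}\right) \left(-48243\right) = \frac{345377763861}{412}$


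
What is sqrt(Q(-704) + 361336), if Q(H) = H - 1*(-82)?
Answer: sqrt(360714) ≈ 600.59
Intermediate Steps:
Q(H) = 82 + H (Q(H) = H + 82 = 82 + H)
sqrt(Q(-704) + 361336) = sqrt((82 - 704) + 361336) = sqrt(-622 + 361336) = sqrt(360714)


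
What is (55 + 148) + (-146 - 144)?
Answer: -87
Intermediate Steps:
(55 + 148) + (-146 - 144) = 203 - 290 = -87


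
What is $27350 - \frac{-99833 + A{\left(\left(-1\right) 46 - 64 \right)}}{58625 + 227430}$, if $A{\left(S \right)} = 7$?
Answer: $\frac{7823704076}{286055} \approx 27350.0$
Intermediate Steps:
$27350 - \frac{-99833 + A{\left(\left(-1\right) 46 - 64 \right)}}{58625 + 227430} = 27350 - \frac{-99833 + 7}{58625 + 227430} = 27350 - - \frac{99826}{286055} = 27350 + \frac{99826}{286055} = \frac{7823704076}{286055}$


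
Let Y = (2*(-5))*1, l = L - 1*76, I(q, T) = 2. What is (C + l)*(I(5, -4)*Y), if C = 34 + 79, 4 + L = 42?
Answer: -1500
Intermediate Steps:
L = 38 (L = -4 + 42 = 38)
l = -38 (l = 38 - 1*76 = 38 - 76 = -38)
Y = -10 (Y = -10*1 = -10)
C = 113
(C + l)*(I(5, -4)*Y) = (113 - 38)*(2*(-10)) = 75*(-20) = -1500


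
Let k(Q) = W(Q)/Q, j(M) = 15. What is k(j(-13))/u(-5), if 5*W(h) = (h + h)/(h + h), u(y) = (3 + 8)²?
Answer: 1/9075 ≈ 0.00011019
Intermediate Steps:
u(y) = 121 (u(y) = 11² = 121)
W(h) = ⅕ (W(h) = ((h + h)/(h + h))/5 = ((2*h)/((2*h)))/5 = ((2*h)*(1/(2*h)))/5 = (⅕)*1 = ⅕)
k(Q) = 1/(5*Q)
k(j(-13))/u(-5) = ((⅕)/15)/121 = ((⅕)*(1/15))*(1/121) = (1/75)*(1/121) = 1/9075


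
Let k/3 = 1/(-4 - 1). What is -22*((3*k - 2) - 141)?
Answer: 15928/5 ≈ 3185.6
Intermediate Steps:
k = -⅗ (k = 3/(-4 - 1) = 3/(-5) = 3*(-⅕) = -⅗ ≈ -0.60000)
-22*((3*k - 2) - 141) = -22*((3*(-⅗) - 2) - 141) = -22*((-9/5 - 2) - 141) = -22*(-19/5 - 141) = -22*(-724/5) = 15928/5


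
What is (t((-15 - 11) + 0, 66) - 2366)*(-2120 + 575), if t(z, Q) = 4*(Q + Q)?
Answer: 2839710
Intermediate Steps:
t(z, Q) = 8*Q (t(z, Q) = 4*(2*Q) = 8*Q)
(t((-15 - 11) + 0, 66) - 2366)*(-2120 + 575) = (8*66 - 2366)*(-2120 + 575) = (528 - 2366)*(-1545) = -1838*(-1545) = 2839710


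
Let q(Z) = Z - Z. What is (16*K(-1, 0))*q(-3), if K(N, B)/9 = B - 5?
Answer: 0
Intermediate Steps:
K(N, B) = -45 + 9*B (K(N, B) = 9*(B - 5) = 9*(-5 + B) = -45 + 9*B)
q(Z) = 0
(16*K(-1, 0))*q(-3) = (16*(-45 + 9*0))*0 = (16*(-45 + 0))*0 = (16*(-45))*0 = -720*0 = 0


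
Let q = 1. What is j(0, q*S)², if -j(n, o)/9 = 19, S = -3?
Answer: 29241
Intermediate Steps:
j(n, o) = -171 (j(n, o) = -9*19 = -171)
j(0, q*S)² = (-171)² = 29241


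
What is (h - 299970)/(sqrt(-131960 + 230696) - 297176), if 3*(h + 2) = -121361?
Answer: 313532039/273698790 + 1021277*sqrt(51)/6021373380 ≈ 1.1467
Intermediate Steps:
h = -121367/3 (h = -2 + (1/3)*(-121361) = -2 - 121361/3 = -121367/3 ≈ -40456.)
(h - 299970)/(sqrt(-131960 + 230696) - 297176) = (-121367/3 - 299970)/(sqrt(-131960 + 230696) - 297176) = -1021277/(3*(sqrt(98736) - 297176)) = -1021277/(3*(44*sqrt(51) - 297176)) = -1021277/(3*(-297176 + 44*sqrt(51)))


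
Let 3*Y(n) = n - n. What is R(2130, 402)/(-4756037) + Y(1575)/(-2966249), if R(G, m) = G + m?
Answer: -2532/4756037 ≈ -0.00053238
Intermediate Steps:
Y(n) = 0 (Y(n) = (n - n)/3 = (⅓)*0 = 0)
R(2130, 402)/(-4756037) + Y(1575)/(-2966249) = (2130 + 402)/(-4756037) + 0/(-2966249) = 2532*(-1/4756037) + 0*(-1/2966249) = -2532/4756037 + 0 = -2532/4756037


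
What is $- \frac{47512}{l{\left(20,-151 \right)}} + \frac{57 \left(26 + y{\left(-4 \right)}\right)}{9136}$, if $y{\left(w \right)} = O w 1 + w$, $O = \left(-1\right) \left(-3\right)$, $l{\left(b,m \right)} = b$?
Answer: $- \frac{54257279}{22840} \approx -2375.5$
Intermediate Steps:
$O = 3$
$y{\left(w \right)} = 4 w$ ($y{\left(w \right)} = 3 w 1 + w = 3 w + w = 4 w$)
$- \frac{47512}{l{\left(20,-151 \right)}} + \frac{57 \left(26 + y{\left(-4 \right)}\right)}{9136} = - \frac{47512}{20} + \frac{57 \left(26 + 4 \left(-4\right)\right)}{9136} = \left(-47512\right) \frac{1}{20} + 57 \left(26 - 16\right) \frac{1}{9136} = - \frac{11878}{5} + 57 \cdot 10 \cdot \frac{1}{9136} = - \frac{11878}{5} + 570 \cdot \frac{1}{9136} = - \frac{11878}{5} + \frac{285}{4568} = - \frac{54257279}{22840}$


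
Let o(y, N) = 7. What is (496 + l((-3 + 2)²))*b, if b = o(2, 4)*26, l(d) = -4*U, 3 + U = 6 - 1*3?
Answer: 90272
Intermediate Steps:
U = 0 (U = -3 + (6 - 1*3) = -3 + (6 - 3) = -3 + 3 = 0)
l(d) = 0 (l(d) = -4*0 = 0)
b = 182 (b = 7*26 = 182)
(496 + l((-3 + 2)²))*b = (496 + 0)*182 = 496*182 = 90272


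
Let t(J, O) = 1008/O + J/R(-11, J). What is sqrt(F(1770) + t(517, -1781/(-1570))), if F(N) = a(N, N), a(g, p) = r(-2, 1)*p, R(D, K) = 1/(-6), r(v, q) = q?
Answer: 6*I*sqrt(39069797)/1781 ≈ 21.058*I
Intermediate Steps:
R(D, K) = -1/6
a(g, p) = p (a(g, p) = 1*p = p)
F(N) = N
t(J, O) = -6*J + 1008/O (t(J, O) = 1008/O + J/(-1/6) = 1008/O + J*(-6) = 1008/O - 6*J = -6*J + 1008/O)
sqrt(F(1770) + t(517, -1781/(-1570))) = sqrt(1770 + (-6*517 + 1008/((-1781/(-1570))))) = sqrt(1770 + (-3102 + 1008/((-1781*(-1/1570))))) = sqrt(1770 + (-3102 + 1008/(1781/1570))) = sqrt(1770 + (-3102 + 1008*(1570/1781))) = sqrt(1770 + (-3102 + 1582560/1781)) = sqrt(1770 - 3942102/1781) = sqrt(-789732/1781) = 6*I*sqrt(39069797)/1781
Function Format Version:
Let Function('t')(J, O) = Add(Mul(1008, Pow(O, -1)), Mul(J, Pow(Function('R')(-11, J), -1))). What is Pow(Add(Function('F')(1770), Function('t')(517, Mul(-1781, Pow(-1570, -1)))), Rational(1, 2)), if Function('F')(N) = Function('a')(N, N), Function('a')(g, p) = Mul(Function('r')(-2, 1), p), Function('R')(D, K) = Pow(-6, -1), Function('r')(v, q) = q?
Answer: Mul(Rational(6, 1781), I, Pow(39069797, Rational(1, 2))) ≈ Mul(21.058, I)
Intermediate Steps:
Function('R')(D, K) = Rational(-1, 6)
Function('a')(g, p) = p (Function('a')(g, p) = Mul(1, p) = p)
Function('F')(N) = N
Function('t')(J, O) = Add(Mul(-6, J), Mul(1008, Pow(O, -1))) (Function('t')(J, O) = Add(Mul(1008, Pow(O, -1)), Mul(J, Pow(Rational(-1, 6), -1))) = Add(Mul(1008, Pow(O, -1)), Mul(J, -6)) = Add(Mul(1008, Pow(O, -1)), Mul(-6, J)) = Add(Mul(-6, J), Mul(1008, Pow(O, -1))))
Pow(Add(Function('F')(1770), Function('t')(517, Mul(-1781, Pow(-1570, -1)))), Rational(1, 2)) = Pow(Add(1770, Add(Mul(-6, 517), Mul(1008, Pow(Mul(-1781, Pow(-1570, -1)), -1)))), Rational(1, 2)) = Pow(Add(1770, Add(-3102, Mul(1008, Pow(Mul(-1781, Rational(-1, 1570)), -1)))), Rational(1, 2)) = Pow(Add(1770, Add(-3102, Mul(1008, Pow(Rational(1781, 1570), -1)))), Rational(1, 2)) = Pow(Add(1770, Add(-3102, Mul(1008, Rational(1570, 1781)))), Rational(1, 2)) = Pow(Add(1770, Add(-3102, Rational(1582560, 1781))), Rational(1, 2)) = Pow(Add(1770, Rational(-3942102, 1781)), Rational(1, 2)) = Pow(Rational(-789732, 1781), Rational(1, 2)) = Mul(Rational(6, 1781), I, Pow(39069797, Rational(1, 2)))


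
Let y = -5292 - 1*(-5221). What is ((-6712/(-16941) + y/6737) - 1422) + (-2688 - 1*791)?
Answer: -559314548884/114131517 ≈ -4900.6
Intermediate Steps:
y = -71 (y = -5292 + 5221 = -71)
((-6712/(-16941) + y/6737) - 1422) + (-2688 - 1*791) = ((-6712/(-16941) - 71/6737) - 1422) + (-2688 - 1*791) = ((-6712*(-1/16941) - 71*1/6737) - 1422) + (-2688 - 791) = ((6712/16941 - 71/6737) - 1422) - 3479 = (44015933/114131517 - 1422) - 3479 = -162251001241/114131517 - 3479 = -559314548884/114131517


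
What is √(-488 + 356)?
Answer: 2*I*√33 ≈ 11.489*I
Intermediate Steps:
√(-488 + 356) = √(-132) = 2*I*√33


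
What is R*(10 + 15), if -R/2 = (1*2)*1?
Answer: -100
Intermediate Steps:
R = -4 (R = -2*1*2 = -4 ≈ -4.0000)
R*(10 + 15) = -4*(10 + 15) = -4*25 = -100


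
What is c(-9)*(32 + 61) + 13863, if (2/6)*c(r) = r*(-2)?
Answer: 18885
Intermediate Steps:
c(r) = -6*r (c(r) = 3*(r*(-2)) = 3*(-2*r) = -6*r)
c(-9)*(32 + 61) + 13863 = (-6*(-9))*(32 + 61) + 13863 = 54*93 + 13863 = 5022 + 13863 = 18885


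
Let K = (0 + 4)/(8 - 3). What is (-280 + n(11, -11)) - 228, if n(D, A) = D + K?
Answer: -2481/5 ≈ -496.20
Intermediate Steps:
K = 4/5 ≈ 0.80000
n(D, A) = 4/5 + D (n(D, A) = D + 4/5 = 4/5 + D)
(-280 + n(11, -11)) - 228 = (-280 + (4/5 + 11)) - 228 = (-280 + 59/5) - 228 = -1341/5 - 228 = -2481/5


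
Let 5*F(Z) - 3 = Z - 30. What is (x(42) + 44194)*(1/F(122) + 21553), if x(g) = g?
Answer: 18114995888/19 ≈ 9.5342e+8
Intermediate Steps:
F(Z) = -27/5 + Z/5 (F(Z) = 3/5 + (Z - 30)/5 = 3/5 + (-30 + Z)/5 = 3/5 + (-6 + Z/5) = -27/5 + Z/5)
(x(42) + 44194)*(1/F(122) + 21553) = (42 + 44194)*(1/(-27/5 + (1/5)*122) + 21553) = 44236*(1/(-27/5 + 122/5) + 21553) = 44236*(1/19 + 21553) = 44236*(409508/19) = 18114995888/19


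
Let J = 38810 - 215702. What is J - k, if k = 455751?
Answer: -632643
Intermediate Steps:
J = -176892
J - k = -176892 - 1*455751 = -176892 - 455751 = -632643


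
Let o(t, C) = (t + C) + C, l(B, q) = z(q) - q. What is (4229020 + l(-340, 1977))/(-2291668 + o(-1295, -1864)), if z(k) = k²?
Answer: -8135572/2296691 ≈ -3.5423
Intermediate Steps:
l(B, q) = q² - q
o(t, C) = t + 2*C (o(t, C) = (C + t) + C = t + 2*C)
(4229020 + l(-340, 1977))/(-2291668 + o(-1295, -1864)) = (4229020 + 1977*(-1 + 1977))/(-2291668 + (-1295 + 2*(-1864))) = (4229020 + 1977*1976)/(-2291668 + (-1295 - 3728)) = (4229020 + 3906552)/(-2291668 - 5023) = 8135572/(-2296691) = 8135572*(-1/2296691) = -8135572/2296691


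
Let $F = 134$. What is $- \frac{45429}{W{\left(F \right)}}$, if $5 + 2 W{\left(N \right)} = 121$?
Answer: $- \frac{45429}{58} \approx -783.26$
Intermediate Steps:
$W{\left(N \right)} = 58$ ($W{\left(N \right)} = - \frac{5}{2} + \frac{1}{2} \cdot 121 = - \frac{5}{2} + \frac{121}{2} = 58$)
$- \frac{45429}{W{\left(F \right)}} = - \frac{45429}{58}$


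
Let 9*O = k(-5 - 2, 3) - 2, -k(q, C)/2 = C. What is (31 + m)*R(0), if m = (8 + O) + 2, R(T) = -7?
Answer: -2527/9 ≈ -280.78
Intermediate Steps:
k(q, C) = -2*C
O = -8/9 (O = (-2*3 - 2)/9 = (-6 - 2)/9 = (⅑)*(-8) = -8/9 ≈ -0.88889)
m = 82/9 (m = (8 - 8/9) + 2 = 64/9 + 2 = 82/9 ≈ 9.1111)
(31 + m)*R(0) = (31 + 82/9)*(-7) = (361/9)*(-7) = -2527/9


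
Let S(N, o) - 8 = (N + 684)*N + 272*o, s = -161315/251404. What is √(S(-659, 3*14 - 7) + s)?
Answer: 41*I*√65306148613/125702 ≈ 83.353*I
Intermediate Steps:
s = -161315/251404 (s = -161315*1/251404 = -161315/251404 ≈ -0.64166)
S(N, o) = 8 + 272*o + N*(684 + N) (S(N, o) = 8 + ((N + 684)*N + 272*o) = 8 + ((684 + N)*N + 272*o) = 8 + (N*(684 + N) + 272*o) = 8 + (272*o + N*(684 + N)) = 8 + 272*o + N*(684 + N))
√(S(-659, 3*14 - 7) + s) = √((8 + (-659)² + 272*(3*14 - 7) + 684*(-659)) - 161315/251404) = √((8 + 434281 + 272*(42 - 7) - 450756) - 161315/251404) = √((8 + 434281 + 272*35 - 450756) - 161315/251404) = √((8 + 434281 + 9520 - 450756) - 161315/251404) = √(-6947 - 161315/251404) = √(-1746664903/251404) = 41*I*√65306148613/125702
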